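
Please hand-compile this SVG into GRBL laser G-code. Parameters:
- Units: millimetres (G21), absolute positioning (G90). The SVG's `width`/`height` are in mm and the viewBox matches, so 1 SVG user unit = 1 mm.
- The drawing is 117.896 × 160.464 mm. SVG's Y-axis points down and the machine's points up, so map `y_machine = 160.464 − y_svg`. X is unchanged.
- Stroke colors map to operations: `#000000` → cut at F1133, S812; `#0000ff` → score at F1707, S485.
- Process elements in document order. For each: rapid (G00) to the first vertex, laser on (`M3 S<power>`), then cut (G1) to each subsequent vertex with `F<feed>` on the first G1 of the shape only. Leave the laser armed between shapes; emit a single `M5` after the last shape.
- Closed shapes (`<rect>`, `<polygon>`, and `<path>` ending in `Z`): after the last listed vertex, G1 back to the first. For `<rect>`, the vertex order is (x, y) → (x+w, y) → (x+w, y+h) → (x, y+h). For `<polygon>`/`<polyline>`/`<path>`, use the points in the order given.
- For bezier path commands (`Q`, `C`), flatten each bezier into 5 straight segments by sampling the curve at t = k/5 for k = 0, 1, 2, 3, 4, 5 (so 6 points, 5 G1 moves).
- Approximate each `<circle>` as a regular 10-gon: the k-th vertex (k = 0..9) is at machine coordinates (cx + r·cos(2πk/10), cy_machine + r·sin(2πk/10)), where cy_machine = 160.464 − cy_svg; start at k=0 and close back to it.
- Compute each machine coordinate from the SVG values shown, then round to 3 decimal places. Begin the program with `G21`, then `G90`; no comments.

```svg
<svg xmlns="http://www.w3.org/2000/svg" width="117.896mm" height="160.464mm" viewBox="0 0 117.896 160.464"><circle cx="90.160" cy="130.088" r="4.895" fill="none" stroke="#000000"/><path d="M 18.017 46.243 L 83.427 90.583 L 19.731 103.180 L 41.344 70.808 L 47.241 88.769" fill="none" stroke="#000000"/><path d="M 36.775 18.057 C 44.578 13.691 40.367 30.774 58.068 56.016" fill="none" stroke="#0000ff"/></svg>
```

G21
G90
G00 X95.055 Y30.376
M3 S812
G1 X94.120 Y33.253 F1133
G1 X91.673 Y35.031
G1 X88.647 Y35.031
G1 X86.200 Y33.253
G1 X85.265 Y30.376
G1 X86.200 Y27.499
G1 X88.647 Y25.721
G1 X91.673 Y25.721
G1 X94.120 Y27.499
G1 X95.055 Y30.376
G00 X18.017 Y114.221
M3 S812
G1 X83.427 Y69.881 F1133
G1 X19.731 Y57.284
G1 X41.344 Y89.656
G1 X47.241 Y71.695
G00 X36.775 Y142.407
M3 S485
G1 X40.287 Y142.559 F1707
G1 X42.543 Y138.201
G1 X45.173 Y129.972
G1 X49.805 Y118.508
G1 X58.068 Y104.448
M5

1 u = 1 mm; y_m = 160.464 − y.

[1] `<circle>` circle, #000000→cut S812 F1133: (95.055,30.376) → (94.120,33.253) → (91.673,35.031) → (88.647,35.031) → (86.200,33.253) → (85.265,30.376) → (86.200,27.499) → (88.647,25.721) → (91.673,25.721) → (94.120,27.499) → (95.055,30.376) (closed)

[2] `<path>` open polyline, #000000→cut S812 F1133: (18.017,114.221) → (83.427,69.881) → (19.731,57.284) → (41.344,89.656) → (47.241,71.695)

[3] `<path>` cubic bezier, #0000ff→score S485 F1707: (36.775,142.407) → (40.287,142.559) → (42.543,138.201) → (45.173,129.972) → (49.805,118.508) → (58.068,104.448)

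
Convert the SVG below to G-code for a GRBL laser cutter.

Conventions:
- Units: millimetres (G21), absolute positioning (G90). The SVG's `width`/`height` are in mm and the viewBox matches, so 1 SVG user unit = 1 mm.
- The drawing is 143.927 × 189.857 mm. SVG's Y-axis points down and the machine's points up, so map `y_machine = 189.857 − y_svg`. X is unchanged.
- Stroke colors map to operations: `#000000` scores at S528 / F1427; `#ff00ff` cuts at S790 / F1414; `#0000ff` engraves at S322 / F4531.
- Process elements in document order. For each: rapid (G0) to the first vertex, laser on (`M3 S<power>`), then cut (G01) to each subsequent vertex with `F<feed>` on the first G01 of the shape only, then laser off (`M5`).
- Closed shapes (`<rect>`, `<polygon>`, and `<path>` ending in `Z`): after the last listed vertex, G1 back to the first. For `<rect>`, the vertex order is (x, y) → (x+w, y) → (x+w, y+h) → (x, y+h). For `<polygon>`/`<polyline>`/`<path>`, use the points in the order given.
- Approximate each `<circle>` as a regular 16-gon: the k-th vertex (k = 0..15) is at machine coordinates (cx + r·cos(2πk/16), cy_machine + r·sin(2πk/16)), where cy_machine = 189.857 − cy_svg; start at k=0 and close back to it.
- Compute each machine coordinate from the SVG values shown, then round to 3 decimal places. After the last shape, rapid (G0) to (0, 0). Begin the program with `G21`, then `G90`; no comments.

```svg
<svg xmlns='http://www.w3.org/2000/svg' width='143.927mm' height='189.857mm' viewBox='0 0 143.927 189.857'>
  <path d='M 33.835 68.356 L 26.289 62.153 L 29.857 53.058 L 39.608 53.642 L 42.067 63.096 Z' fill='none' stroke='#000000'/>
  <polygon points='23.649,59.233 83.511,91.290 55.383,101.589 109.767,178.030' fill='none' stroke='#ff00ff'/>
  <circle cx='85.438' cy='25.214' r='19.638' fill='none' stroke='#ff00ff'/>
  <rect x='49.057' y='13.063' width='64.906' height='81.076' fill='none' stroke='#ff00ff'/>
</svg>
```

1 u = 1 mm; y_m = 189.857 − y.

[1] `<path>` regular polygon, #000000→score S528 F1427: (33.835,121.501) → (26.289,127.704) → (29.857,136.799) → (39.608,136.215) → (42.067,126.761) → (33.835,121.501) (closed)

[2] `<polygon>` closed polygon, #ff00ff→cut S790 F1414: (23.649,130.624) → (83.511,98.567) → (55.383,88.268) → (109.767,11.827) → (23.649,130.624) (closed)

[3] `<circle>` circle, #ff00ff→cut S790 F1414: (105.076,164.643) → (103.581,172.158) → (99.324,178.529) → (92.953,182.786) → (85.438,184.281) → (77.923,182.786) → (71.552,178.529) → (67.295,172.158) → (65.800,164.643) → (67.295,157.128) → (71.552,150.757) → (77.923,146.500) → (85.438,145.005) → (92.953,146.500) → (99.324,150.757) → (103.581,157.128) → (105.076,164.643) (closed)

[4] `<rect>` rectangle, #ff00ff→cut S790 F1414: (49.057,176.794) → (113.963,176.794) → (113.963,95.718) → (49.057,95.718) → (49.057,176.794) (closed)

G21
G90
G0 X33.835 Y121.501
M3 S528
G01 X26.289 Y127.704 F1427
G01 X29.857 Y136.799
G01 X39.608 Y136.215
G01 X42.067 Y126.761
G01 X33.835 Y121.501
M5
G0 X23.649 Y130.624
M3 S790
G01 X83.511 Y98.567 F1414
G01 X55.383 Y88.268
G01 X109.767 Y11.827
G01 X23.649 Y130.624
M5
G0 X105.076 Y164.643
M3 S790
G01 X103.581 Y172.158 F1414
G01 X99.324 Y178.529
G01 X92.953 Y182.786
G01 X85.438 Y184.281
G01 X77.923 Y182.786
G01 X71.552 Y178.529
G01 X67.295 Y172.158
G01 X65.800 Y164.643
G01 X67.295 Y157.128
G01 X71.552 Y150.757
G01 X77.923 Y146.500
G01 X85.438 Y145.005
G01 X92.953 Y146.500
G01 X99.324 Y150.757
G01 X103.581 Y157.128
G01 X105.076 Y164.643
M5
G0 X49.057 Y176.794
M3 S790
G01 X113.963 Y176.794 F1414
G01 X113.963 Y95.718
G01 X49.057 Y95.718
G01 X49.057 Y176.794
M5
G0 X0.000 Y0.000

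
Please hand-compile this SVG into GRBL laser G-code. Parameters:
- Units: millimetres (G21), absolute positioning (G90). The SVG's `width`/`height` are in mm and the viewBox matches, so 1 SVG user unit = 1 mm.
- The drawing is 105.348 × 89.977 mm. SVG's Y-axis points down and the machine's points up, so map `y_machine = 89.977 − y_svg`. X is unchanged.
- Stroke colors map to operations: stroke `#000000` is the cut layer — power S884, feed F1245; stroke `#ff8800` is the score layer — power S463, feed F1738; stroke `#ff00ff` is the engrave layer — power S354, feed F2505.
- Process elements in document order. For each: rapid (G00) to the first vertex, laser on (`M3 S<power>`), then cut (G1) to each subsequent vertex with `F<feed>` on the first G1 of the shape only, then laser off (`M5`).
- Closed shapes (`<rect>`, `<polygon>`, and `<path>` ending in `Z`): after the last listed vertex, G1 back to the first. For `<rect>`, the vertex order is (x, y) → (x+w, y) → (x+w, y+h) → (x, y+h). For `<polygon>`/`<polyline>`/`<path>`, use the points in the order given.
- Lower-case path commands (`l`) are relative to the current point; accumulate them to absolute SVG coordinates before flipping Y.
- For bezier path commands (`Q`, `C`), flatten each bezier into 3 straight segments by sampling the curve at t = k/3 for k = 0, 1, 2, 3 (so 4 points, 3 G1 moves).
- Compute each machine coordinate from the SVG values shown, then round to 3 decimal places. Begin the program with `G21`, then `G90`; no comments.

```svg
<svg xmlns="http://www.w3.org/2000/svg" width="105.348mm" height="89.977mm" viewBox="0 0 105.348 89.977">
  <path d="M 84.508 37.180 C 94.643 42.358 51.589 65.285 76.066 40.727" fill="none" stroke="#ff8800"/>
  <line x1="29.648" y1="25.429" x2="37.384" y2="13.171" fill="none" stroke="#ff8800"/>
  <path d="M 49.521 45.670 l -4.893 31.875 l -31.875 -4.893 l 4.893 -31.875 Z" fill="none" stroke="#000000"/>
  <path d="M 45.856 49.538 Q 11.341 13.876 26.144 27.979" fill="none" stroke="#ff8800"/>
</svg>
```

G21
G90
G00 X84.508 Y52.797
M3 S463
G1 X81.384 Y44.119 F1738
G1 X69.628 Y38.104
G1 X76.066 Y49.250
M5
G00 X29.648 Y64.548
M3 S463
G1 X37.384 Y76.806 F1738
M5
G00 X49.521 Y44.307
M3 S884
G1 X44.628 Y12.432 F1245
G1 X12.753 Y17.325
G1 X17.646 Y49.200
G1 X49.521 Y44.307
M5
G00 X45.856 Y40.439
M3 S463
G1 X28.326 Y58.684 F1738
G1 X21.755 Y65.871
G1 X26.144 Y61.998
M5

Since the viewBox matches the mm dimensions, user units are millimetres directly. The only transform is the Y-flip y_m = 89.977 − y_svg.

Shape 1 is a cubic bezier drawn with `<path>`. Its stroke #ff8800 means score at S463, F1738. After flipping Y the toolpath is (84.508,52.797) → (81.384,44.119) → (69.628,38.104) → (76.066,49.250).

Shape 2 is a line segment drawn with `<line>`. Its stroke #ff8800 means score at S463, F1738. After flipping Y the toolpath is (29.648,64.548) → (37.384,76.806).

Shape 3 is a regular polygon drawn with `<path>`. Its stroke #000000 means cut at S884, F1245. After flipping Y the toolpath is (49.521,44.307) → (44.628,12.432) → (12.753,17.325) → (17.646,49.200) → (49.521,44.307), returning to the start.

Shape 4 is a quadratic bezier drawn with `<path>`. Its stroke #ff8800 means score at S463, F1738. After flipping Y the toolpath is (45.856,40.439) → (28.326,58.684) → (21.755,65.871) → (26.144,61.998).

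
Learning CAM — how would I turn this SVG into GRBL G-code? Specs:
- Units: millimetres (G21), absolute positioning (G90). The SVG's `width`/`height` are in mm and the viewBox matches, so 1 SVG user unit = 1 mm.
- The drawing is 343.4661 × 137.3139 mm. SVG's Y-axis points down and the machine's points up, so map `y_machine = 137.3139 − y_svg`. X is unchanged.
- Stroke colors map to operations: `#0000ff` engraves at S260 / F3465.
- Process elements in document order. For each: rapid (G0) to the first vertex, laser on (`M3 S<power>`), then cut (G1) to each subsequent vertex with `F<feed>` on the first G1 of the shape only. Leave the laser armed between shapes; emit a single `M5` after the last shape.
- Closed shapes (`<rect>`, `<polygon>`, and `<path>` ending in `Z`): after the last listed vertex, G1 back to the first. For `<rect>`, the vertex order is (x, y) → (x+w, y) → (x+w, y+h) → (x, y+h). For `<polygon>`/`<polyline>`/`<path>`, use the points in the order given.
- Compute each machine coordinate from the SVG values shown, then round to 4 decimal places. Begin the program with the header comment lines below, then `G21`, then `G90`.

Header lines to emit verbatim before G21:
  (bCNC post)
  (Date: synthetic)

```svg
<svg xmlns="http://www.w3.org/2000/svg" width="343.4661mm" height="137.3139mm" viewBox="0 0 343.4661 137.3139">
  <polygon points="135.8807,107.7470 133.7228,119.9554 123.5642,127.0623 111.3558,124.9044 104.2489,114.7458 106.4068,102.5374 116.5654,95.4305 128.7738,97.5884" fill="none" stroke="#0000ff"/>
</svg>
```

(bCNC post)
(Date: synthetic)
G21
G90
G0 X135.8807 Y29.5669
M3 S260
G1 X133.7228 Y17.3585 F3465
G1 X123.5642 Y10.2516
G1 X111.3558 Y12.4095
G1 X104.2489 Y22.5681
G1 X106.4068 Y34.7765
G1 X116.5654 Y41.8834
G1 X128.7738 Y39.7255
G1 X135.8807 Y29.5669
M5

1 u = 1 mm; y_m = 137.3139 − y.

[1] `<polygon>` regular polygon, #0000ff→engrave S260 F3465: (135.8807,29.5669) → (133.7228,17.3585) → (123.5642,10.2516) → (111.3558,12.4095) → (104.2489,22.5681) → (106.4068,34.7765) → (116.5654,41.8834) → (128.7738,39.7255) → (135.8807,29.5669) (closed)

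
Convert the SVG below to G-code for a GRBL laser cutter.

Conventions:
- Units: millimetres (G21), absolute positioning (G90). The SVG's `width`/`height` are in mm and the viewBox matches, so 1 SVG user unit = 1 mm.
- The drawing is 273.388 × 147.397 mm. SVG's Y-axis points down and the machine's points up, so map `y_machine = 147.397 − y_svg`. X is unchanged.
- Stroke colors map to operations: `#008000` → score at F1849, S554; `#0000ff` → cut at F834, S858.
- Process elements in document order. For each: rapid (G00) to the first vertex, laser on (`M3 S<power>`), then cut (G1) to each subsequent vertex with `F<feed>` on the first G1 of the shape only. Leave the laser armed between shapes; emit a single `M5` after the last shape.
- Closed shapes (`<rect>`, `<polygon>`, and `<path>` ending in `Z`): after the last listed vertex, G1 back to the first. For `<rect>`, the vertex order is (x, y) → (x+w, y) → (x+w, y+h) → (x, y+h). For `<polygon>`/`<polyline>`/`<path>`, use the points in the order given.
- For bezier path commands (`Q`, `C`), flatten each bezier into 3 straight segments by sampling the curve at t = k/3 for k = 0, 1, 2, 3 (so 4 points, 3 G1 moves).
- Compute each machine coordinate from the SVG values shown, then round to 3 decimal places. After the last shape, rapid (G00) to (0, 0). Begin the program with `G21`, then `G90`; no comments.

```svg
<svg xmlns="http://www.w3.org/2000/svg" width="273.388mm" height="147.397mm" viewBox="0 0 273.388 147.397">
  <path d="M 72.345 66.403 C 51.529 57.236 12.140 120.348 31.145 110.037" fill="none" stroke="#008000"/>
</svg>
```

Since the viewBox matches the mm dimensions, user units are millimetres directly. The only transform is the Y-flip y_m = 147.397 − y_svg.

Shape 1 is a cubic bezier drawn with `<path>`. Its stroke #008000 means score at S554, F1849. After flipping Y the toolpath is (72.345,80.994) → (48.189,71.464) → (28.754,46.127) → (31.145,37.360).

G21
G90
G00 X72.345 Y80.994
M3 S554
G1 X48.189 Y71.464 F1849
G1 X28.754 Y46.127
G1 X31.145 Y37.360
M5
G00 X0.000 Y0.000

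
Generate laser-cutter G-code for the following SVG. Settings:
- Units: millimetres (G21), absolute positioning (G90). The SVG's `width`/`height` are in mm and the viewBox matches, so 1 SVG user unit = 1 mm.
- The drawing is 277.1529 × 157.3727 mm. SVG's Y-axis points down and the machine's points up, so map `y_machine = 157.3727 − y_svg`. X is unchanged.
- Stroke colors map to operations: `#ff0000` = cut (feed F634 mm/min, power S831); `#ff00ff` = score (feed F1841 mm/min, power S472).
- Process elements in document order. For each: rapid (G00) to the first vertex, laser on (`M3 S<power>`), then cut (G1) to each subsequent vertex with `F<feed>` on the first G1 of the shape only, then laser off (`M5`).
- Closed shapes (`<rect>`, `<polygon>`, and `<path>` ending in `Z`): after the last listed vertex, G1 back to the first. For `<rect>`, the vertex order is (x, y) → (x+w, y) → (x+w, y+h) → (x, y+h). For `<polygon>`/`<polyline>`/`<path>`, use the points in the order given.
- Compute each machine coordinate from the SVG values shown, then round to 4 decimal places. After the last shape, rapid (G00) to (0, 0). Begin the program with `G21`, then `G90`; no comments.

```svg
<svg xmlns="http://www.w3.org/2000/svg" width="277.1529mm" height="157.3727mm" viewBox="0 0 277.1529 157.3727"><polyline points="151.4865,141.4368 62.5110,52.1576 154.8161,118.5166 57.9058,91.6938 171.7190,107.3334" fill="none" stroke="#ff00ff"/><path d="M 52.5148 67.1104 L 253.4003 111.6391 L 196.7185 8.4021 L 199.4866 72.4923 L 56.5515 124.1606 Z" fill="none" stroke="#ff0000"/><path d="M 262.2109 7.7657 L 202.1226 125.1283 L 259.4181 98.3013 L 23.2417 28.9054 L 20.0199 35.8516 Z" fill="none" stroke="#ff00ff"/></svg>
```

1 u = 1 mm; y_m = 157.3727 − y.

[1] `<polyline>` open polyline, #ff00ff→score S472 F1841: (151.4865,15.9359) → (62.5110,105.2151) → (154.8161,38.8561) → (57.9058,65.6789) → (171.7190,50.0393)

[2] `<path>` closed polygon, #ff0000→cut S831 F634: (52.5148,90.2623) → (253.4003,45.7336) → (196.7185,148.9706) → (199.4866,84.8804) → (56.5515,33.2121) → (52.5148,90.2623) (closed)

[3] `<path>` closed polygon, #ff00ff→score S472 F1841: (262.2109,149.6070) → (202.1226,32.2444) → (259.4181,59.0714) → (23.2417,128.4673) → (20.0199,121.5211) → (262.2109,149.6070) (closed)

G21
G90
G00 X151.4865 Y15.9359
M3 S472
G1 X62.5110 Y105.2151 F1841
G1 X154.8161 Y38.8561
G1 X57.9058 Y65.6789
G1 X171.7190 Y50.0393
M5
G00 X52.5148 Y90.2623
M3 S831
G1 X253.4003 Y45.7336 F634
G1 X196.7185 Y148.9706
G1 X199.4866 Y84.8804
G1 X56.5515 Y33.2121
G1 X52.5148 Y90.2623
M5
G00 X262.2109 Y149.6070
M3 S472
G1 X202.1226 Y32.2444 F1841
G1 X259.4181 Y59.0714
G1 X23.2417 Y128.4673
G1 X20.0199 Y121.5211
G1 X262.2109 Y149.6070
M5
G00 X0.0000 Y0.0000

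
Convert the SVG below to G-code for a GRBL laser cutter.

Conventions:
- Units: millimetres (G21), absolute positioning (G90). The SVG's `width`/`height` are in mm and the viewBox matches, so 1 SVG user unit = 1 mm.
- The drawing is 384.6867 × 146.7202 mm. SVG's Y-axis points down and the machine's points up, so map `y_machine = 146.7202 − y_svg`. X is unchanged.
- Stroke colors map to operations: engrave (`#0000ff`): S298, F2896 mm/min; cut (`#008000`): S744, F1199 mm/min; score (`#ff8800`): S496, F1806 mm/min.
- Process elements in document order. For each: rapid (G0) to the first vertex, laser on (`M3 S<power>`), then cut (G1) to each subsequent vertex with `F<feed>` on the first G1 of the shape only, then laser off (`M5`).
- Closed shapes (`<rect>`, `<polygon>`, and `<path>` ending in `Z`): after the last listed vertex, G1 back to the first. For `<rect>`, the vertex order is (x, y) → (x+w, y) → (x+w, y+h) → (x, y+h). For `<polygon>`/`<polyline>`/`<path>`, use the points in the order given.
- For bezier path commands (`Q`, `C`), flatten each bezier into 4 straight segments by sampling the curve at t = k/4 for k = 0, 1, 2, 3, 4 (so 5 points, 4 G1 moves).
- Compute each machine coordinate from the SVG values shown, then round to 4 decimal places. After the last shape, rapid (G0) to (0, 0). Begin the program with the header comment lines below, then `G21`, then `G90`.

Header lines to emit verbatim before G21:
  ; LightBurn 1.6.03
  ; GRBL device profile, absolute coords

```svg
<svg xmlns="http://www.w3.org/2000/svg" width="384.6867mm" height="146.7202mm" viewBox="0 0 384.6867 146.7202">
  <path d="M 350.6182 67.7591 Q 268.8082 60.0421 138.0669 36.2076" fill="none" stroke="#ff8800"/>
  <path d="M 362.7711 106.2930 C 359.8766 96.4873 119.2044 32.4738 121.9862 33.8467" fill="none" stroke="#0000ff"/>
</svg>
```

; LightBurn 1.6.03
; GRBL device profile, absolute coords
G21
G90
G0 X350.6182 Y78.9611
M3 S496
G1 X306.6550 Y83.8269 F1806
G1 X256.5754 Y90.7075
G1 X200.3793 Y99.6027
G1 X138.0669 Y110.5126
M5
G0 X362.7711 Y40.4272
M3 S298
G1 X323.5362 Y56.0768 F2896
G1 X240.2500 Y80.8423
G1 X158.0282 Y103.5119
G1 X121.9862 Y112.8735
M5
G0 X0.0000 Y0.0000

Since the viewBox matches the mm dimensions, user units are millimetres directly. The only transform is the Y-flip y_m = 146.7202 − y_svg.

Shape 1 is a quadratic bezier drawn with `<path>`. Its stroke #ff8800 means score at S496, F1806. After flipping Y the toolpath is (350.6182,78.9611) → (306.6550,83.8269) → (256.5754,90.7075) → (200.3793,99.6027) → (138.0669,110.5126).

Shape 2 is a cubic bezier drawn with `<path>`. Its stroke #0000ff means engrave at S298, F2896. After flipping Y the toolpath is (362.7711,40.4272) → (323.5362,56.0768) → (240.2500,80.8423) → (158.0282,103.5119) → (121.9862,112.8735).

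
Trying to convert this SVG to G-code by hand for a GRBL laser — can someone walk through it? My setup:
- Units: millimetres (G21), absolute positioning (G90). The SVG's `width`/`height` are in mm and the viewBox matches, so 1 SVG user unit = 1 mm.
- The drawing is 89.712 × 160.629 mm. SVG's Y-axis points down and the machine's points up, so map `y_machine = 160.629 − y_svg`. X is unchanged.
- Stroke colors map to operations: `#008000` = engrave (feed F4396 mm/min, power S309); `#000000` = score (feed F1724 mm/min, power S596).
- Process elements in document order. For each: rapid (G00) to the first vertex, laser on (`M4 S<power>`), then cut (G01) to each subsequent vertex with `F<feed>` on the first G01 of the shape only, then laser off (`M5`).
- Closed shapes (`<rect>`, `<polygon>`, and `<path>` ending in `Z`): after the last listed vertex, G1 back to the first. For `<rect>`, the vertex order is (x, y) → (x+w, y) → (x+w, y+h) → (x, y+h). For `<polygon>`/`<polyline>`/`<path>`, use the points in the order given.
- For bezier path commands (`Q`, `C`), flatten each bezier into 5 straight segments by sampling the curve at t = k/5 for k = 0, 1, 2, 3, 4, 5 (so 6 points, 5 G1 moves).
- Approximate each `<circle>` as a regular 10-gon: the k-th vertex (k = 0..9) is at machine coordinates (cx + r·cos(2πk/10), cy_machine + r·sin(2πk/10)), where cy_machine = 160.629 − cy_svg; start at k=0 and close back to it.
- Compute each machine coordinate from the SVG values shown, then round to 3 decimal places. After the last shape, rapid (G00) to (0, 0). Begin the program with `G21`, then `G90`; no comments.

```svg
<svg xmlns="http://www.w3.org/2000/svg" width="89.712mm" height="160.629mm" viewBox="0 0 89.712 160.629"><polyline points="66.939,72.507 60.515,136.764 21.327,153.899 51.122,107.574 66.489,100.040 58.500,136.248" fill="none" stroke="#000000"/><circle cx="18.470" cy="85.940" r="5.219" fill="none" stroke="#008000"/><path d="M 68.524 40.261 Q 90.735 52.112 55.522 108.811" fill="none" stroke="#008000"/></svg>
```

1 u = 1 mm; y_m = 160.629 − y.

[1] `<polyline>` open polyline, #000000→score S596 F1724: (66.939,88.122) → (60.515,23.865) → (21.327,6.730) → (51.122,53.055) → (66.489,60.589) → (58.500,24.381)

[2] `<circle>` circle, #008000→engrave S309 F4396: (23.689,74.689) → (22.692,77.757) → (20.083,79.653) → (16.857,79.653) → (14.248,77.757) → (13.251,74.689) → (14.248,71.621) → (16.857,69.725) → (20.083,69.725) → (22.692,71.621) → (23.689,74.689) (closed)

[3] `<path>` quadratic bezier, #008000→engrave S309 F4396: (68.524,120.368) → (75.111,113.834) → (77.105,103.712) → (74.505,90.002) → (67.310,72.704) → (55.522,51.818)

G21
G90
G00 X66.939 Y88.122
M4 S596
G01 X60.515 Y23.865 F1724
G01 X21.327 Y6.730
G01 X51.122 Y53.055
G01 X66.489 Y60.589
G01 X58.500 Y24.381
M5
G00 X23.689 Y74.689
M4 S309
G01 X22.692 Y77.757 F4396
G01 X20.083 Y79.653
G01 X16.857 Y79.653
G01 X14.248 Y77.757
G01 X13.251 Y74.689
G01 X14.248 Y71.621
G01 X16.857 Y69.725
G01 X20.083 Y69.725
G01 X22.692 Y71.621
G01 X23.689 Y74.689
M5
G00 X68.524 Y120.368
M4 S309
G01 X75.111 Y113.834 F4396
G01 X77.105 Y103.712
G01 X74.505 Y90.002
G01 X67.310 Y72.704
G01 X55.522 Y51.818
M5
G00 X0.000 Y0.000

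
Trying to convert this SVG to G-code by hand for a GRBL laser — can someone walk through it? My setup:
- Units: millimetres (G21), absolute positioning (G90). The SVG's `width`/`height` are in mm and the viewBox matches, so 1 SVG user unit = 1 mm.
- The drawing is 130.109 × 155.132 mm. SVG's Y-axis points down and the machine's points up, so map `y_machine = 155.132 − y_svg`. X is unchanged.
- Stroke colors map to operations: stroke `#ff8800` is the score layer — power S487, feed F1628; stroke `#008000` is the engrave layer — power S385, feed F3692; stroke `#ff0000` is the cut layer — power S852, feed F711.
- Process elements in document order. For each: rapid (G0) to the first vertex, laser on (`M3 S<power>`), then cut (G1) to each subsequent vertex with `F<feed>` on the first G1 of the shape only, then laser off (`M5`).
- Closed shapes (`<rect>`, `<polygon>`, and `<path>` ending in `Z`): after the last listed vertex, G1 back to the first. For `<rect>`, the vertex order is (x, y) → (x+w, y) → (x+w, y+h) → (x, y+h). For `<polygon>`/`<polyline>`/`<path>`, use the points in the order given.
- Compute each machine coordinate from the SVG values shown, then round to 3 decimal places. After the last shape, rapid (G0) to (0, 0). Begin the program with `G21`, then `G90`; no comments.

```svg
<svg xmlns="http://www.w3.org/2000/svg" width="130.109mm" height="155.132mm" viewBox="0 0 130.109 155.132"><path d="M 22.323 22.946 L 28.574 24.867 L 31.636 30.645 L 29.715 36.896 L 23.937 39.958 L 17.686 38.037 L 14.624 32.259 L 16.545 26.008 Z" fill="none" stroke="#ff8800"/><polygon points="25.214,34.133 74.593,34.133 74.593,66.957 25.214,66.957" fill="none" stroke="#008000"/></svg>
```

viewBox `0 0 130.109 155.132` with mm width/height → 1 unit = 1 mm. Flip: y_m = 155.132 − y_svg.

**Shape 1** — `<path>` regular polygon, stroke `#ff8800` → score (S487, F1628). Machine vertices: (22.323,132.186) → (28.574,130.265) → (31.636,124.487) → (29.715,118.236) → (23.937,115.174) → (17.686,117.095) → (14.624,122.873) → (16.545,129.124) → (22.323,132.186). Closed: final G1 returns to the first vertex.

**Shape 2** — `<polygon>` rectangle, stroke `#008000` → engrave (S385, F3692). Machine vertices: (25.214,120.999) → (74.593,120.999) → (74.593,88.175) → (25.214,88.175) → (25.214,120.999). Closed: final G1 returns to the first vertex.

G21
G90
G0 X22.323 Y132.186
M3 S487
G1 X28.574 Y130.265 F1628
G1 X31.636 Y124.487
G1 X29.715 Y118.236
G1 X23.937 Y115.174
G1 X17.686 Y117.095
G1 X14.624 Y122.873
G1 X16.545 Y129.124
G1 X22.323 Y132.186
M5
G0 X25.214 Y120.999
M3 S385
G1 X74.593 Y120.999 F3692
G1 X74.593 Y88.175
G1 X25.214 Y88.175
G1 X25.214 Y120.999
M5
G0 X0.000 Y0.000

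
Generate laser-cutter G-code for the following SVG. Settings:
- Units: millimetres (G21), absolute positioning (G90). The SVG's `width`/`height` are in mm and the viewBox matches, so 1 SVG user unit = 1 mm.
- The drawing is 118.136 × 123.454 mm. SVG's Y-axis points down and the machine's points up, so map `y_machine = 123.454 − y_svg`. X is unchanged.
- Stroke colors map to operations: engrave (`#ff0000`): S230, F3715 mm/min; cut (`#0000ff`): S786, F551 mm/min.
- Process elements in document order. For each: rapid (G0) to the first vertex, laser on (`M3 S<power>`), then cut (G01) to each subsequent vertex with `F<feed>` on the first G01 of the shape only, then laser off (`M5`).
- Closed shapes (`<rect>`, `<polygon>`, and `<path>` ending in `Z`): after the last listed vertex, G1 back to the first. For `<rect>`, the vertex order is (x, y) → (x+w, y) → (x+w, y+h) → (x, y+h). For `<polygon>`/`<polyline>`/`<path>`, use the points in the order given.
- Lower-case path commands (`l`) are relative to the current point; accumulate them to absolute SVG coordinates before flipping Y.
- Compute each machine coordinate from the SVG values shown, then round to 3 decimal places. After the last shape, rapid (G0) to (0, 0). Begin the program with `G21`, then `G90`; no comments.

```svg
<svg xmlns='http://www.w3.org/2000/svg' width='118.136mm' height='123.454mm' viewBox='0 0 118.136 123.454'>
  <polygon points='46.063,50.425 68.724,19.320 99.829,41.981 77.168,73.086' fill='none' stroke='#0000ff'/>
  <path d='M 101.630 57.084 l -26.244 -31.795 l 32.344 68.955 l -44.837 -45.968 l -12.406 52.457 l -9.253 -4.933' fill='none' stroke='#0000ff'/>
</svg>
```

viewBox `0 0 118.136 123.454` with mm width/height → 1 unit = 1 mm. Flip: y_m = 123.454 − y_svg.

**Shape 1** — `<polygon>` regular polygon, stroke `#0000ff` → cut (S786, F551). Machine vertices: (46.063,73.029) → (68.724,104.134) → (99.829,81.473) → (77.168,50.368) → (46.063,73.029). Closed: final G1 returns to the first vertex.

**Shape 2** — `<path>` open polyline, stroke `#0000ff` → cut (S786, F551). Machine vertices: (101.630,66.370) → (75.386,98.165) → (107.730,29.210) → (62.893,75.178) → (50.487,22.721) → (41.234,27.654). Open path.

G21
G90
G0 X46.063 Y73.029
M3 S786
G01 X68.724 Y104.134 F551
G01 X99.829 Y81.473
G01 X77.168 Y50.368
G01 X46.063 Y73.029
M5
G0 X101.630 Y66.370
M3 S786
G01 X75.386 Y98.165 F551
G01 X107.730 Y29.210
G01 X62.893 Y75.178
G01 X50.487 Y22.721
G01 X41.234 Y27.654
M5
G0 X0.000 Y0.000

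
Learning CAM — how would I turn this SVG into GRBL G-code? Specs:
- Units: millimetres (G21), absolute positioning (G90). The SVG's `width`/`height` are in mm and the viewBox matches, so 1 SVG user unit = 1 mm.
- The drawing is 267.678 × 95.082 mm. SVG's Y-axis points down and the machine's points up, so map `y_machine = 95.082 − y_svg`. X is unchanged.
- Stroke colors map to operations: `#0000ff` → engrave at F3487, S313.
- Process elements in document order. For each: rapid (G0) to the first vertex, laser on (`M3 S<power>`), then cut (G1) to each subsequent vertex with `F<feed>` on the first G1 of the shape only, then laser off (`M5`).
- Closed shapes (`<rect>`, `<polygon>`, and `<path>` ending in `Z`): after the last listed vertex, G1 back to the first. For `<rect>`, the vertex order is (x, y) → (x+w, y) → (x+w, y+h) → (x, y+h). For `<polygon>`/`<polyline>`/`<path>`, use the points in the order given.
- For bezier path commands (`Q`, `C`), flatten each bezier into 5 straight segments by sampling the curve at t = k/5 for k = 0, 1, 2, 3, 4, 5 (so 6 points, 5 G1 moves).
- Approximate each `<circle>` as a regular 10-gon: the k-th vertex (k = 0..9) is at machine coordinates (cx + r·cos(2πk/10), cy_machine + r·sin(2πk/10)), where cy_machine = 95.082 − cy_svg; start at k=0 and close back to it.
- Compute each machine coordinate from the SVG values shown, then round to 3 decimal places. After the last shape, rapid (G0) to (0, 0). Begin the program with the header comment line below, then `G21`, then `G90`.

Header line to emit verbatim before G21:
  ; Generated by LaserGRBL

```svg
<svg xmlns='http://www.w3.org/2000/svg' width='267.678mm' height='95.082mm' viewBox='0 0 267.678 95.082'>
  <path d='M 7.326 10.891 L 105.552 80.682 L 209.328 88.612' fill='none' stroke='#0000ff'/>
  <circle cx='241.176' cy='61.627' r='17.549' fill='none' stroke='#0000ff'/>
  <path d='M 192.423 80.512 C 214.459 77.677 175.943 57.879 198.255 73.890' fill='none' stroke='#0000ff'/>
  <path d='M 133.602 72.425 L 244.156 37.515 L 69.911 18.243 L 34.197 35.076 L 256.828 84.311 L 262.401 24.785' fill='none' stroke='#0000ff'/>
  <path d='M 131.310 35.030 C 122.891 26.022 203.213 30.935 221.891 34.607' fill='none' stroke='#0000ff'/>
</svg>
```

viewBox `0 0 267.678 95.082` with mm width/height → 1 unit = 1 mm. Flip: y_m = 95.082 − y_svg.

**Shape 1** — `<path>` open polyline, stroke `#0000ff` → engrave (S313, F3487). Machine vertices: (7.326,84.191) → (105.552,14.400) → (209.328,6.470). Open path.

**Shape 2** — `<circle>` circle, stroke `#0000ff` → engrave (S313, F3487). Machine vertices: (258.725,33.455) → (255.373,43.770) → (246.599,50.145) → (235.753,50.145) → (226.979,43.770) → (223.627,33.455) → (226.979,23.140) → (235.753,16.765) → (246.599,16.765) → (255.373,23.140) → (258.725,33.455). Closed: final G1 returns to the first vertex.

**Shape 3** — `<path>` cubic bezier, stroke `#0000ff` → engrave (S313, F3487). Control points (SVG): P0=(192.423,80.512), P1=(214.459,77.677), P2=(175.943,57.879), P3=(198.255,73.890); sampled at t=k/5. Machine vertices: (192.423,14.570) → (199.349,17.884) → (197.570,22.737) → (192.910,26.594) → (191.196,26.924) → (198.255,21.192). Open path.

**Shape 4** — `<path>` open polyline, stroke `#0000ff` → engrave (S313, F3487). Machine vertices: (133.602,22.657) → (244.156,57.567) → (69.911,76.839) → (34.197,60.006) → (256.828,10.771) → (262.401,70.297). Open path.

**Shape 5** — `<path>` cubic bezier, stroke `#0000ff` → engrave (S313, F3487). Control points (SVG): P0=(131.310,35.030), P1=(122.891,26.022), P2=(203.213,30.935), P3=(221.891,34.607); sampled at t=k/5. Machine vertices: (131.310,60.052) → (135.704,63.908) → (154.178,65.150) → (179.513,64.507) → (204.490,62.706) → (221.891,60.475). Open path.

; Generated by LaserGRBL
G21
G90
G0 X7.326 Y84.191
M3 S313
G1 X105.552 Y14.400 F3487
G1 X209.328 Y6.470
M5
G0 X258.725 Y33.455
M3 S313
G1 X255.373 Y43.770 F3487
G1 X246.599 Y50.145
G1 X235.753 Y50.145
G1 X226.979 Y43.770
G1 X223.627 Y33.455
G1 X226.979 Y23.140
G1 X235.753 Y16.765
G1 X246.599 Y16.765
G1 X255.373 Y23.140
G1 X258.725 Y33.455
M5
G0 X192.423 Y14.570
M3 S313
G1 X199.349 Y17.884 F3487
G1 X197.570 Y22.737
G1 X192.910 Y26.594
G1 X191.196 Y26.924
G1 X198.255 Y21.192
M5
G0 X133.602 Y22.657
M3 S313
G1 X244.156 Y57.567 F3487
G1 X69.911 Y76.839
G1 X34.197 Y60.006
G1 X256.828 Y10.771
G1 X262.401 Y70.297
M5
G0 X131.310 Y60.052
M3 S313
G1 X135.704 Y63.908 F3487
G1 X154.178 Y65.150
G1 X179.513 Y64.507
G1 X204.490 Y62.706
G1 X221.891 Y60.475
M5
G0 X0.000 Y0.000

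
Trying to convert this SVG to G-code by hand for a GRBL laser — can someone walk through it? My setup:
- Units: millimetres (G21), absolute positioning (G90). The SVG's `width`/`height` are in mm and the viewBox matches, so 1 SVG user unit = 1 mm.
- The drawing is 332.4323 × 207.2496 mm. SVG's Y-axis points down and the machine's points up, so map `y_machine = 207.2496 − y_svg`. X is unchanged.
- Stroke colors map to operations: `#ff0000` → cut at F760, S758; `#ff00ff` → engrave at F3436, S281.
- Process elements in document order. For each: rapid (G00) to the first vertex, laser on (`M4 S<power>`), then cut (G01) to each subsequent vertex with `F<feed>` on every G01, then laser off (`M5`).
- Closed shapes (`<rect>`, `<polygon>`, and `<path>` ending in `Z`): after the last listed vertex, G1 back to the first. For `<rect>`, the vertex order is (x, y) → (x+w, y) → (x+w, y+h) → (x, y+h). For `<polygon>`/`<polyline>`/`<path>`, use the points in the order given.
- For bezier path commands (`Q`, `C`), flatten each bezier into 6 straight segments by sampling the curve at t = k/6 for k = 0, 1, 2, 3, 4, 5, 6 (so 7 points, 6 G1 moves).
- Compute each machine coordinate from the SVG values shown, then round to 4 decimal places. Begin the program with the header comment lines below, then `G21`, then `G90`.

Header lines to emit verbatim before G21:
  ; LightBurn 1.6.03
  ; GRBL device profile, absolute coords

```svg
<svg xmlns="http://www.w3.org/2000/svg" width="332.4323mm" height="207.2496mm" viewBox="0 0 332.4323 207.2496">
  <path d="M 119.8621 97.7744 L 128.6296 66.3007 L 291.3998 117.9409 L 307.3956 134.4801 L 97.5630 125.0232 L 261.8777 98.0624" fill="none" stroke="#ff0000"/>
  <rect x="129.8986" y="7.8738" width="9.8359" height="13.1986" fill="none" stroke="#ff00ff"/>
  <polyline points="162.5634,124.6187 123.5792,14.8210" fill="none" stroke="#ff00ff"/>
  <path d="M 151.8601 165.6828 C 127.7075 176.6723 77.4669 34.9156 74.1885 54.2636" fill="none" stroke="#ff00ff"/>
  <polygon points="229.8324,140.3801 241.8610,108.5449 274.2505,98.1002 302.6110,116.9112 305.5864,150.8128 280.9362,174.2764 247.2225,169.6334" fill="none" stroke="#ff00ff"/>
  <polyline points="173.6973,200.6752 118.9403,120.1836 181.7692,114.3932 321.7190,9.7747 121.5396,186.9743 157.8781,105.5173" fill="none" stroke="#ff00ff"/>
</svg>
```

viewBox `0 0 332.4323 207.2496` with mm width/height → 1 unit = 1 mm. Flip: y_m = 207.2496 − y_svg.

**Shape 1** — `<path>` open polyline, stroke `#ff0000` → cut (S758, F760). Machine vertices: (119.8621,109.4752) → (128.6296,140.9489) → (291.3998,89.3087) → (307.3956,72.7695) → (97.5630,82.2264) → (261.8777,109.1872). Open path.

**Shape 2** — `<rect>` rectangle, stroke `#ff00ff` → engrave (S281, F3436). Machine vertices: (129.8986,199.3758) → (139.7345,199.3758) → (139.7345,186.1772) → (129.8986,186.1772) → (129.8986,199.3758). Closed: final G1 returns to the first vertex.

**Shape 3** — `<polyline>` line segment, stroke `#ff00ff` → engrave (S281, F3436). Machine vertices: (162.5634,82.6309) → (123.5792,192.4286). Open path.

**Shape 4** — `<path>` cubic bezier, stroke `#ff00ff` → engrave (S281, F3436). Control points (SVG): P0=(151.8601,165.6828), P1=(127.7075,176.6723), P2=(77.4669,34.9156), P3=(74.1885,54.2636); sampled at t=k/6. Machine vertices: (151.8601,41.5668) → (137.9480,47.3479) → (121.7171,69.8686) → (105.1965,100.4108) → (90.4154,130.2565) → (79.4030,150.6876) → (74.1885,152.9860). Open path.

**Shape 5** — `<polygon>` regular polygon, stroke `#ff00ff` → engrave (S281, F3436). Machine vertices: (229.8324,66.8695) → (241.8610,98.7047) → (274.2505,109.1494) → (302.6110,90.3384) → (305.5864,56.4368) → (280.9362,32.9732) → (247.2225,37.6162) → (229.8324,66.8695). Closed: final G1 returns to the first vertex.

**Shape 6** — `<polyline>` open polyline, stroke `#ff00ff` → engrave (S281, F3436). Machine vertices: (173.6973,6.5744) → (118.9403,87.0660) → (181.7692,92.8564) → (321.7190,197.4749) → (121.5396,20.2753) → (157.8781,101.7323). Open path.

; LightBurn 1.6.03
; GRBL device profile, absolute coords
G21
G90
G00 X119.8621 Y109.4752
M4 S758
G01 X128.6296 Y140.9489 F760
G01 X291.3998 Y89.3087 F760
G01 X307.3956 Y72.7695 F760
G01 X97.5630 Y82.2264 F760
G01 X261.8777 Y109.1872 F760
M5
G00 X129.8986 Y199.3758
M4 S281
G01 X139.7345 Y199.3758 F3436
G01 X139.7345 Y186.1772 F3436
G01 X129.8986 Y186.1772 F3436
G01 X129.8986 Y199.3758 F3436
M5
G00 X162.5634 Y82.6309
M4 S281
G01 X123.5792 Y192.4286 F3436
M5
G00 X151.8601 Y41.5668
M4 S281
G01 X137.9480 Y47.3479 F3436
G01 X121.7171 Y69.8686 F3436
G01 X105.1965 Y100.4108 F3436
G01 X90.4154 Y130.2565 F3436
G01 X79.4030 Y150.6876 F3436
G01 X74.1885 Y152.9860 F3436
M5
G00 X229.8324 Y66.8695
M4 S281
G01 X241.8610 Y98.7047 F3436
G01 X274.2505 Y109.1494 F3436
G01 X302.6110 Y90.3384 F3436
G01 X305.5864 Y56.4368 F3436
G01 X280.9362 Y32.9732 F3436
G01 X247.2225 Y37.6162 F3436
G01 X229.8324 Y66.8695 F3436
M5
G00 X173.6973 Y6.5744
M4 S281
G01 X118.9403 Y87.0660 F3436
G01 X181.7692 Y92.8564 F3436
G01 X321.7190 Y197.4749 F3436
G01 X121.5396 Y20.2753 F3436
G01 X157.8781 Y101.7323 F3436
M5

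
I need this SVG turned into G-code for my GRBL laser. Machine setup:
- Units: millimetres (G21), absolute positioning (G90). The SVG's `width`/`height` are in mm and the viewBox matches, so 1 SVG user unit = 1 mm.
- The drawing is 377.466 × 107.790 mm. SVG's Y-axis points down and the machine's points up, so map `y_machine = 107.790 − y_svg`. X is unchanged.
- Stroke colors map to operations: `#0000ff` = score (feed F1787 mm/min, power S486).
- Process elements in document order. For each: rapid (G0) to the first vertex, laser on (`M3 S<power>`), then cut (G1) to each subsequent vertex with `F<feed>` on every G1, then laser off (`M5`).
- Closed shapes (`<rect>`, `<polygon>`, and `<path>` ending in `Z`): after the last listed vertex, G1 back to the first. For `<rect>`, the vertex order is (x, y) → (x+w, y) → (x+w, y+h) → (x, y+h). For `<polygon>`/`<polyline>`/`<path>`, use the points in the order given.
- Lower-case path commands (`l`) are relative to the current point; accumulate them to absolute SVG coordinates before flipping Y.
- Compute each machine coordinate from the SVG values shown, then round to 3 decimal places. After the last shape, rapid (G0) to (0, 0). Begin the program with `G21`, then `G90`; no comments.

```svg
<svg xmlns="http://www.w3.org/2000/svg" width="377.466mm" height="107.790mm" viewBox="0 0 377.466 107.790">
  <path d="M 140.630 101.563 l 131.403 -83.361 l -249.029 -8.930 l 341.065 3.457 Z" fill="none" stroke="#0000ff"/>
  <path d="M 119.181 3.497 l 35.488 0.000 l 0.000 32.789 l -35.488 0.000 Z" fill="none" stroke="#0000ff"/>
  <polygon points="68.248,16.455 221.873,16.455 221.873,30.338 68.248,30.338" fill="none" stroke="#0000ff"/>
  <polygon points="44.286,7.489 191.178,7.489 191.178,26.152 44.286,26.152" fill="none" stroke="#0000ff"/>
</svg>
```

G21
G90
G0 X140.630 Y6.227
M3 S486
G1 X272.033 Y89.588 F1787
G1 X23.004 Y98.518 F1787
G1 X364.069 Y95.061 F1787
G1 X140.630 Y6.227 F1787
M5
G0 X119.181 Y104.293
M3 S486
G1 X154.669 Y104.293 F1787
G1 X154.669 Y71.504 F1787
G1 X119.181 Y71.504 F1787
G1 X119.181 Y104.293 F1787
M5
G0 X68.248 Y91.335
M3 S486
G1 X221.873 Y91.335 F1787
G1 X221.873 Y77.452 F1787
G1 X68.248 Y77.452 F1787
G1 X68.248 Y91.335 F1787
M5
G0 X44.286 Y100.301
M3 S486
G1 X191.178 Y100.301 F1787
G1 X191.178 Y81.638 F1787
G1 X44.286 Y81.638 F1787
G1 X44.286 Y100.301 F1787
M5
G0 X0.000 Y0.000

viewBox `0 0 377.466 107.790` with mm width/height → 1 unit = 1 mm. Flip: y_m = 107.790 − y_svg.

**Shape 1** — `<path>` closed polygon, stroke `#0000ff` → score (S486, F1787). Machine vertices: (140.630,6.227) → (272.033,89.588) → (23.004,98.518) → (364.069,95.061) → (140.630,6.227). Closed: final G1 returns to the first vertex.

**Shape 2** — `<path>` rectangle, stroke `#0000ff` → score (S486, F1787). Machine vertices: (119.181,104.293) → (154.669,104.293) → (154.669,71.504) → (119.181,71.504) → (119.181,104.293). Closed: final G1 returns to the first vertex.

**Shape 3** — `<polygon>` rectangle, stroke `#0000ff` → score (S486, F1787). Machine vertices: (68.248,91.335) → (221.873,91.335) → (221.873,77.452) → (68.248,77.452) → (68.248,91.335). Closed: final G1 returns to the first vertex.

**Shape 4** — `<polygon>` rectangle, stroke `#0000ff` → score (S486, F1787). Machine vertices: (44.286,100.301) → (191.178,100.301) → (191.178,81.638) → (44.286,81.638) → (44.286,100.301). Closed: final G1 returns to the first vertex.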